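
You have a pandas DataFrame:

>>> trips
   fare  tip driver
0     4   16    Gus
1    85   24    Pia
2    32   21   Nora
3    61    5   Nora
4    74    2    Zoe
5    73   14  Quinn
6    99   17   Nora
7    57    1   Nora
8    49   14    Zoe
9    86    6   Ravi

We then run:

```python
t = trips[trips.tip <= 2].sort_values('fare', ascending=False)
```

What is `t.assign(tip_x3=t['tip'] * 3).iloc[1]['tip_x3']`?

3

filter rows where tip <= 2:
   fare  tip driver
4    74    2    Zoe
7    57    1   Nora
sort by fare descending:
   fare  tip driver
4    74    2    Zoe
7    57    1   Nora
add column tip_x3 = t['tip'] * 3:
   fare  tip driver  tip_x3
4    74    2    Zoe       6
7    57    1   Nora       3
The value at position 1, column 'tip_x3' is 3.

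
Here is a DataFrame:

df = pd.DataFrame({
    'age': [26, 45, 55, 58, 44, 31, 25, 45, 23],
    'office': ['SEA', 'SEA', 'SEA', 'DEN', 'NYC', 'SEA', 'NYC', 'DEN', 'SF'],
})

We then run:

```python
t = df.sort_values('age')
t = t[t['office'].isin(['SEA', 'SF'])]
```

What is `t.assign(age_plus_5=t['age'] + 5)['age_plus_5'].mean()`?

41.0

sort by age:
   age office
8   23     SF
6   25    NYC
0   26    SEA
5   31    SEA
4   44    NYC
1   45    SEA
7   45    DEN
2   55    SEA
3   58    DEN
filter rows where office in ['SEA', 'SF']:
   age office
8   23     SF
0   26    SEA
5   31    SEA
1   45    SEA
2   55    SEA
add column age_plus_5 = t['age'] + 5:
   age office  age_plus_5
8   23     SF          28
0   26    SEA          31
5   31    SEA          36
1   45    SEA          50
2   55    SEA          60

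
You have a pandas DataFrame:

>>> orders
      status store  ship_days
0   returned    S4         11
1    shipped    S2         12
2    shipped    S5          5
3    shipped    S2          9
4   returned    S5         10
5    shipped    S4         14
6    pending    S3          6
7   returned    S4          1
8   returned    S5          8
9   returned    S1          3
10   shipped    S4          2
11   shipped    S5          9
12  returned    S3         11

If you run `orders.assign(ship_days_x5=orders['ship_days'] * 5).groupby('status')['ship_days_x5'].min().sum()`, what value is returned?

add column ship_days_x5 = orders['ship_days'] * 5:
      status store  ship_days  ship_days_x5
0   returned    S4         11            55
1    shipped    S2         12            60
2    shipped    S5          5            25
3    shipped    S2          9            45
4   returned    S5         10            50
5    shipped    S4         14            70
6    pending    S3          6            30
7   returned    S4          1             5
8   returned    S5          8            40
9   returned    S1          3            15
10   shipped    S4          2            10
11   shipped    S5          9            45
12  returned    S3         11            55
group by status, min of ship_days_x5:
status
pending     30
returned     5
shipped     10
Name: ship_days_x5, dtype: int64
Then the sum of the resulting series: 45

45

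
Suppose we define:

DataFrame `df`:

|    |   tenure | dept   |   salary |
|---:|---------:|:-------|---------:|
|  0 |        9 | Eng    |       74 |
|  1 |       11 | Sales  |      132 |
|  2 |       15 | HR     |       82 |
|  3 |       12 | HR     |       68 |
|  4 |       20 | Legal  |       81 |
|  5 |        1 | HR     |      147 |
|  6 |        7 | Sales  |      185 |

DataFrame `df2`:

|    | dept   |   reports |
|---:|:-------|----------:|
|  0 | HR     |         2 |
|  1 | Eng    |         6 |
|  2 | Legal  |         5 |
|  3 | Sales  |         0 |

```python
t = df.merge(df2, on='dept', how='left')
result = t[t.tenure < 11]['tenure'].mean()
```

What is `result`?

5.66666666667

merge on 'dept' (how='left') → 7 rows:
   tenure   dept  salary  reports
0       9    Eng      74        6
1      11  Sales     132        0
2      15     HR      82        2
3      12     HR      68        2
4      20  Legal      81        5
5       1     HR     147        2
6       7  Sales     185        0
filter rows where tenure < 11:
   tenure   dept  salary  reports
0       9    Eng      74        6
5       1     HR     147        2
6       7  Sales     185        0
Finally, mean of column 'tenure' = 5.66666666667.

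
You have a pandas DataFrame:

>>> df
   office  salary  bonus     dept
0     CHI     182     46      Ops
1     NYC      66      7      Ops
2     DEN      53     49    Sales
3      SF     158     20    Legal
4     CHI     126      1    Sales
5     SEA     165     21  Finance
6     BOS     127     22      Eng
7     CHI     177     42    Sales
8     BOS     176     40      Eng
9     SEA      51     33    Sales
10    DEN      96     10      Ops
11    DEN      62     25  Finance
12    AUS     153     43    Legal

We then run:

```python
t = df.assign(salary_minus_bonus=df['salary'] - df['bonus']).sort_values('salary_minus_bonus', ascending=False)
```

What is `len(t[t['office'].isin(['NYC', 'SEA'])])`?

3

add column salary_minus_bonus = df['salary'] - df['bonus']:
   office  salary  bonus     dept  salary_minus_bonus
0     CHI     182     46      Ops                 136
1     NYC      66      7      Ops                  59
2     DEN      53     49    Sales                   4
3      SF     158     20    Legal                 138
4     CHI     126      1    Sales                 125
5     SEA     165     21  Finance                 144
6     BOS     127     22      Eng                 105
7     CHI     177     42    Sales                 135
8     BOS     176     40      Eng                 136
9     SEA      51     33    Sales                  18
10    DEN      96     10      Ops                  86
11    DEN      62     25  Finance                  37
12    AUS     153     43    Legal                 110
sort by salary_minus_bonus descending:
   office  salary  bonus     dept  salary_minus_bonus
5     SEA     165     21  Finance                 144
3      SF     158     20    Legal                 138
0     CHI     182     46      Ops                 136
8     BOS     176     40      Eng                 136
7     CHI     177     42    Sales                 135
4     CHI     126      1    Sales                 125
12    AUS     153     43    Legal                 110
6     BOS     127     22      Eng                 105
10    DEN      96     10      Ops                  86
1     NYC      66      7      Ops                  59
11    DEN      62     25  Finance                  37
9     SEA      51     33    Sales                  18
2     DEN      53     49    Sales                   4
filter rows where office in ['NYC', 'SEA']:
  office  salary  bonus     dept  salary_minus_bonus
5    SEA     165     21  Finance                 144
1    NYC      66      7      Ops                  59
9    SEA      51     33    Sales                  18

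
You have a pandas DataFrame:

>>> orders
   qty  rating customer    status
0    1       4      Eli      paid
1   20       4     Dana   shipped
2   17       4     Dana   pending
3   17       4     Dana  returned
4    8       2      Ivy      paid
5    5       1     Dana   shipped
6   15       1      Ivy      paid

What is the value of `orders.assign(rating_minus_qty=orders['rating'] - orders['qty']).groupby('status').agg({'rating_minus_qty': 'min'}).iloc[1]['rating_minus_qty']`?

-13

add column rating_minus_qty = orders['rating'] - orders['qty']:
   qty  rating customer    status  rating_minus_qty
0    1       4      Eli      paid                 3
1   20       4     Dana   shipped               -16
2   17       4     Dana   pending               -13
3   17       4     Dana  returned               -13
4    8       2      Ivy      paid                -6
5    5       1     Dana   shipped                -4
6   15       1      Ivy      paid               -14
group by status, min of rating_minus_qty:
          rating_minus_qty
status                    
paid                   -14
pending                -13
returned               -13
shipped                -16
Hence -13.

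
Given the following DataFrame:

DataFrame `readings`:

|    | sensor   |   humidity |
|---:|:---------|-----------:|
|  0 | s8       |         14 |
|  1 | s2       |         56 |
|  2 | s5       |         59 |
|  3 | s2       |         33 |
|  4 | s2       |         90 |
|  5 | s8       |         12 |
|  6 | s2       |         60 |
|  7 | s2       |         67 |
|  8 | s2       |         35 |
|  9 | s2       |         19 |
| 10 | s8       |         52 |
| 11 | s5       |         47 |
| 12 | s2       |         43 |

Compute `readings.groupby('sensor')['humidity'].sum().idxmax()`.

group by sensor, sum of humidity:
sensor
s2    403
s5    106
s8     78
Name: humidity, dtype: int64
Taking the label with the largest value gives s2.

s2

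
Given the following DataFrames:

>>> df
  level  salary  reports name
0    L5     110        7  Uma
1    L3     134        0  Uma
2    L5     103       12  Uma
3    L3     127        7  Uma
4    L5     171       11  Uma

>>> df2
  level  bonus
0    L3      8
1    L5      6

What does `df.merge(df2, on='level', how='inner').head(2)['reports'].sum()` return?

7

merge on 'level' (how='inner') → 5 rows:
  level  salary  reports name  bonus
0    L5     110        7  Uma      6
1    L3     134        0  Uma      8
2    L5     103       12  Uma      6
3    L3     127        7  Uma      8
4    L5     171       11  Uma      6
take first 2 rows:
  level  salary  reports name  bonus
0    L5     110        7  Uma      6
1    L3     134        0  Uma      8
So sum() = 7.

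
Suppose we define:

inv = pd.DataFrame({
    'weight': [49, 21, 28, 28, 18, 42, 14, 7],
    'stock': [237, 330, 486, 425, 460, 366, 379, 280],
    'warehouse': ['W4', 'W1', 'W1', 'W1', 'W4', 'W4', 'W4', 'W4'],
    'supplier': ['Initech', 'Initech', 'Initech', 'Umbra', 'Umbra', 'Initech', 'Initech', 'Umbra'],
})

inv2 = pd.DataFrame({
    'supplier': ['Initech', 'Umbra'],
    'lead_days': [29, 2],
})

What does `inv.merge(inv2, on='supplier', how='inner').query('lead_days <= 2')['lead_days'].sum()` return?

merge on 'supplier' (how='inner') → 8 rows:
   weight  stock warehouse supplier  lead_days
0      49    237        W4  Initech         29
1      21    330        W1  Initech         29
2      28    486        W1  Initech         29
3      28    425        W1    Umbra          2
4      18    460        W4    Umbra          2
5      42    366        W4  Initech         29
6      14    379        W4  Initech         29
7       7    280        W4    Umbra          2
filter rows where lead_days <= 2:
   weight  stock warehouse supplier  lead_days
3      28    425        W1    Umbra          2
4      18    460        W4    Umbra          2
7       7    280        W4    Umbra          2
Reading off the sum of column 'lead_days', we get 6.

6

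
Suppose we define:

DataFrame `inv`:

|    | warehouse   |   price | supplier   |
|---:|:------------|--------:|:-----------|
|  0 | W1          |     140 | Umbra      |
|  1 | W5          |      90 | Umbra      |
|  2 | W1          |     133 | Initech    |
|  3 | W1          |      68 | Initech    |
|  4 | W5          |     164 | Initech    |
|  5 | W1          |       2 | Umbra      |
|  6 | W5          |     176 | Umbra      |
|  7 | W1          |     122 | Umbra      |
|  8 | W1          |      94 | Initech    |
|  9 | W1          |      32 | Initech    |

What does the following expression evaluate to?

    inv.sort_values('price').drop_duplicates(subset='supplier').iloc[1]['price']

sort by price:
  warehouse  price supplier
5        W1      2    Umbra
9        W1     32  Initech
3        W1     68  Initech
1        W5     90    Umbra
8        W1     94  Initech
7        W1    122    Umbra
2        W1    133  Initech
0        W1    140    Umbra
4        W5    164  Initech
6        W5    176    Umbra
drop duplicate supplier (keep=first):
  warehouse  price supplier
5        W1      2    Umbra
9        W1     32  Initech
Taking the value at position 1, column 'price' gives 32.

32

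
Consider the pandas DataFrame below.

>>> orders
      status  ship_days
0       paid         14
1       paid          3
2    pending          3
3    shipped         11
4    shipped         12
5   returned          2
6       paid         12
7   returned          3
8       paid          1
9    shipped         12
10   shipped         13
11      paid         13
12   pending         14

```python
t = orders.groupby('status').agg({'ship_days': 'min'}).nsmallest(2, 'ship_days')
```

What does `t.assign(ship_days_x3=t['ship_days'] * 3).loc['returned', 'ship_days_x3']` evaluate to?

6

group by status, min of ship_days:
          ship_days
status             
paid              1
pending           3
returned          2
shipped          11
take 2 rows with smallest ship_days:
          ship_days
status             
paid              1
returned          2
add column ship_days_x3 = t['ship_days'] * 3:
          ship_days  ship_days_x3
status                           
paid              1             3
returned          2             6
So loc['returned', 'ship_days_x3'] = 6.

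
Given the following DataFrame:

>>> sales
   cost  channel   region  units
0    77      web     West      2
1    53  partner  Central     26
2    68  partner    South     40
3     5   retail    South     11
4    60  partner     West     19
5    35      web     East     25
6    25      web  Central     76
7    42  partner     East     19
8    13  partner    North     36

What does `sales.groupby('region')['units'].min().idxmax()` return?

North

group by region, min of units:
region
Central    26
East       19
North      36
South      11
West        2
Name: units, dtype: int64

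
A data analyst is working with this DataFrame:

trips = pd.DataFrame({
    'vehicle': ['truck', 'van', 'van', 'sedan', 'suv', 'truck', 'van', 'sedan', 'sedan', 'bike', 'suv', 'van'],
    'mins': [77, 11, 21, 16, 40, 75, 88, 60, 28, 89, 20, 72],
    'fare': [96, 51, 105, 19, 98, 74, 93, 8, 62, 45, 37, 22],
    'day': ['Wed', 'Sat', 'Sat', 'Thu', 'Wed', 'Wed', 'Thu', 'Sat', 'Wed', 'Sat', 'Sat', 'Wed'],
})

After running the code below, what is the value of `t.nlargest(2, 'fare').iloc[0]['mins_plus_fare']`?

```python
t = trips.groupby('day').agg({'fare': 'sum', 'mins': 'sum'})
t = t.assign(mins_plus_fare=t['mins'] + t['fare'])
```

644

group by day: sum(fare), sum(mins):
     fare  mins
day            
Sat   246   201
Thu   112   104
Wed   352   292
add column mins_plus_fare = t['mins'] + t['fare']:
     fare  mins  mins_plus_fare
day                            
Sat   246   201             447
Thu   112   104             216
Wed   352   292             644
take 2 rows with largest fare:
     fare  mins  mins_plus_fare
day                            
Wed   352   292             644
Sat   246   201             447
Reading off the value at position 0, column 'mins_plus_fare', we get 644.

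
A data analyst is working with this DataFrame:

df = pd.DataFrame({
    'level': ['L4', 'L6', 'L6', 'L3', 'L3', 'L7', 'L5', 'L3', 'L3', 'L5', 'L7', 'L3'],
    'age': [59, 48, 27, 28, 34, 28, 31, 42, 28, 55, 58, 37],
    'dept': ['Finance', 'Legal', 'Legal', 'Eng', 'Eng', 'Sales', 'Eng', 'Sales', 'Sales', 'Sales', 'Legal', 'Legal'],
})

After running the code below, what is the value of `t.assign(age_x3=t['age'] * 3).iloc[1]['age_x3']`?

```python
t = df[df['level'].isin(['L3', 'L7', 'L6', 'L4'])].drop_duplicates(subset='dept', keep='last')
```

102

filter rows where level in ['L3', 'L7', 'L6', 'L4']:
   level  age     dept
0     L4   59  Finance
1     L6   48    Legal
2     L6   27    Legal
3     L3   28      Eng
4     L3   34      Eng
5     L7   28    Sales
7     L3   42    Sales
8     L3   28    Sales
10    L7   58    Legal
11    L3   37    Legal
drop duplicate dept (keep=last):
   level  age     dept
0     L4   59  Finance
4     L3   34      Eng
8     L3   28    Sales
11    L3   37    Legal
add column age_x3 = t['age'] * 3:
   level  age     dept  age_x3
0     L4   59  Finance     177
4     L3   34      Eng     102
8     L3   28    Sales      84
11    L3   37    Legal     111
Reading off the value at position 1, column 'age_x3', we get 102.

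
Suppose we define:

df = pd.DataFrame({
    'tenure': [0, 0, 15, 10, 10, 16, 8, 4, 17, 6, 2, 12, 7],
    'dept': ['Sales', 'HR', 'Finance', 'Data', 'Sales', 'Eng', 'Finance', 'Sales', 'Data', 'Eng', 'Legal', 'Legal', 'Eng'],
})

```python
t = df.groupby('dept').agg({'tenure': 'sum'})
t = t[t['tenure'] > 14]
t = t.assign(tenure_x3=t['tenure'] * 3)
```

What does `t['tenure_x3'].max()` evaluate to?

group by dept, sum of tenure:
         tenure
dept           
Data         27
Eng          29
Finance      23
HR            0
Legal        14
Sales        14
filter rows where tenure > 14:
         tenure
dept           
Data         27
Eng          29
Finance      23
add column tenure_x3 = t['tenure'] * 3:
         tenure  tenure_x3
dept                      
Data         27         81
Eng          29         87
Finance      23         69

87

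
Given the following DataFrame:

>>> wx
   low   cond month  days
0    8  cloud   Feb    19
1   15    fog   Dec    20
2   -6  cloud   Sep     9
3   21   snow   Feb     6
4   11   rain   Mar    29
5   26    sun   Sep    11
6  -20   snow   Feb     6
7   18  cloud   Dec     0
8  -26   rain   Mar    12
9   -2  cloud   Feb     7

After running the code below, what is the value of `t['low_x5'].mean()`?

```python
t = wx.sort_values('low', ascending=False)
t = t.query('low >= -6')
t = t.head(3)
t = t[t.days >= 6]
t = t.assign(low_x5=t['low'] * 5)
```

sort by low descending:
   low   cond month  days
5   26    sun   Sep    11
3   21   snow   Feb     6
7   18  cloud   Dec     0
1   15    fog   Dec    20
4   11   rain   Mar    29
0    8  cloud   Feb    19
9   -2  cloud   Feb     7
2   -6  cloud   Sep     9
6  -20   snow   Feb     6
8  -26   rain   Mar    12
filter rows where low >= -6:
   low   cond month  days
5   26    sun   Sep    11
3   21   snow   Feb     6
7   18  cloud   Dec     0
1   15    fog   Dec    20
4   11   rain   Mar    29
0    8  cloud   Feb    19
9   -2  cloud   Feb     7
2   -6  cloud   Sep     9
take first 3 rows:
   low   cond month  days
5   26    sun   Sep    11
3   21   snow   Feb     6
7   18  cloud   Dec     0
filter rows where days >= 6:
   low  cond month  days
5   26   sun   Sep    11
3   21  snow   Feb     6
add column low_x5 = t['low'] * 5:
   low  cond month  days  low_x5
5   26   sun   Sep    11     130
3   21  snow   Feb     6     105

117.5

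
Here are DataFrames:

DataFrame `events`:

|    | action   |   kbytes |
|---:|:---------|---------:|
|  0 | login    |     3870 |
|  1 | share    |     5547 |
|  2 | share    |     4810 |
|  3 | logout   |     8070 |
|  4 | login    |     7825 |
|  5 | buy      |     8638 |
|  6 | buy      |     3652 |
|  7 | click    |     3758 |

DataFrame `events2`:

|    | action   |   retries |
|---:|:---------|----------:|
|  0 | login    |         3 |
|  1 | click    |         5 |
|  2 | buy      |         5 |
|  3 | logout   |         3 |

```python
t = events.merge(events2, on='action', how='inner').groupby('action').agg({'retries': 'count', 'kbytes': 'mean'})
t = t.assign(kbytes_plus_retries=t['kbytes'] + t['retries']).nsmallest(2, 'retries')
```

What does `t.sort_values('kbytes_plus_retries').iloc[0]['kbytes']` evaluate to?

merge on 'action' (how='inner') → 6 rows:
   action  kbytes  retries
0   login    3870        3
1  logout    8070        3
2   login    7825        3
3     buy    8638        5
4     buy    3652        5
5   click    3758        5
group by action: count(retries), mean(kbytes):
        retries  kbytes
action                 
buy           2  6145.0
click         1  3758.0
login         2  5847.5
logout        1  8070.0
add column kbytes_plus_retries = t['kbytes'] + t['retries']:
        retries  kbytes  kbytes_plus_retries
action                                      
buy           2  6145.0               6147.0
click         1  3758.0               3759.0
login         2  5847.5               5849.5
logout        1  8070.0               8071.0
take 2 rows with smallest retries:
        retries  kbytes  kbytes_plus_retries
action                                      
click         1  3758.0               3759.0
logout        1  8070.0               8071.0
sort by kbytes_plus_retries:
        retries  kbytes  kbytes_plus_retries
action                                      
click         1  3758.0               3759.0
logout        1  8070.0               8071.0

3758.0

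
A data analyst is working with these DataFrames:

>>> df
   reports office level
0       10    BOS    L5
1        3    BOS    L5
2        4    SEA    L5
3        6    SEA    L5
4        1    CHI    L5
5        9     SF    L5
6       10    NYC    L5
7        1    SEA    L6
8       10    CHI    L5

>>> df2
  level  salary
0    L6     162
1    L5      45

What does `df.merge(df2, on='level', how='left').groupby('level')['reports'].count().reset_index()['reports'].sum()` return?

merge on 'level' (how='left') → 9 rows:
   reports office level  salary
0       10    BOS    L5      45
1        3    BOS    L5      45
2        4    SEA    L5      45
3        6    SEA    L5      45
4        1    CHI    L5      45
5        9     SF    L5      45
6       10    NYC    L5      45
7        1    SEA    L6     162
8       10    CHI    L5      45
group by level, count of reports:
level
L5    8
L6    1
Name: reports, dtype: int64
reset_index():
  level  reports
0    L5        8
1    L6        1
Then the sum of column 'reports': 9

9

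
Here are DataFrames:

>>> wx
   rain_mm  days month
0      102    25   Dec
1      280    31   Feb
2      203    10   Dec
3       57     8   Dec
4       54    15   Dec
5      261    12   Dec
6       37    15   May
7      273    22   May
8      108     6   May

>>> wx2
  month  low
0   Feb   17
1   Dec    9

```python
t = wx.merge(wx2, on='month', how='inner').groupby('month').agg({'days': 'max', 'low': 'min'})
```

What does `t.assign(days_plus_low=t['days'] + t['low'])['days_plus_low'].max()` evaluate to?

48

merge on 'month' (how='inner') → 6 rows:
   rain_mm  days month  low
0      102    25   Dec    9
1      280    31   Feb   17
2      203    10   Dec    9
3       57     8   Dec    9
4       54    15   Dec    9
5      261    12   Dec    9
group by month: max(days), min(low):
       days  low
month           
Dec      25    9
Feb      31   17
add column days_plus_low = t['days'] + t['low']:
       days  low  days_plus_low
month                          
Dec      25    9             34
Feb      31   17             48
Then the max of column 'days_plus_low': 48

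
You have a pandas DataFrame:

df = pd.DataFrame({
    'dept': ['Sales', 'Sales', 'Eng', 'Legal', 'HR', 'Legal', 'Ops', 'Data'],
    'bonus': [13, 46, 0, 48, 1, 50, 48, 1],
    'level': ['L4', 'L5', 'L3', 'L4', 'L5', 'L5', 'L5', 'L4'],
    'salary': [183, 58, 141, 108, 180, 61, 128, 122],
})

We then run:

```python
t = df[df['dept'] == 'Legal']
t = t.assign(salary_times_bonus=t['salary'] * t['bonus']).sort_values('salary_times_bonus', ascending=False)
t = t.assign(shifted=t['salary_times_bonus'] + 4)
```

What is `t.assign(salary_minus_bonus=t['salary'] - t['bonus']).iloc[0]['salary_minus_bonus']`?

60

filter rows where dept == 'Legal':
    dept  bonus level  salary
3  Legal     48    L4     108
5  Legal     50    L5      61
add column salary_times_bonus = t['salary'] * t['bonus']:
    dept  bonus level  salary  salary_times_bonus
3  Legal     48    L4     108                5184
5  Legal     50    L5      61                3050
sort by salary_times_bonus descending:
    dept  bonus level  salary  salary_times_bonus
3  Legal     48    L4     108                5184
5  Legal     50    L5      61                3050
add column shifted = t['salary_times_bonus'] + 4:
    dept  bonus level  salary  salary_times_bonus  shifted
3  Legal     48    L4     108                5184     5188
5  Legal     50    L5      61                3050     3054
add column salary_minus_bonus = t['salary'] - t['bonus']:
    dept  bonus level  salary  salary_times_bonus  shifted  salary_minus_bonus
3  Legal     48    L4     108                5184     5188                  60
5  Legal     50    L5      61                3050     3054                  11
value at position 0, column 'salary_minus_bonus' → 60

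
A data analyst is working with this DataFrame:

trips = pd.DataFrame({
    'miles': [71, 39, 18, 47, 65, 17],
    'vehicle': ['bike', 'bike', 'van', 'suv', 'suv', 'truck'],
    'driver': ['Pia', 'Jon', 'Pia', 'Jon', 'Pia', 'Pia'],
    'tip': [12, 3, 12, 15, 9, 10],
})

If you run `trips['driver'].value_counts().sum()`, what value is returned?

6

value_counts of driver:
driver
Pia    4
Jon    2
Name: count, dtype: int64
Finally, sum of the resulting series = 6.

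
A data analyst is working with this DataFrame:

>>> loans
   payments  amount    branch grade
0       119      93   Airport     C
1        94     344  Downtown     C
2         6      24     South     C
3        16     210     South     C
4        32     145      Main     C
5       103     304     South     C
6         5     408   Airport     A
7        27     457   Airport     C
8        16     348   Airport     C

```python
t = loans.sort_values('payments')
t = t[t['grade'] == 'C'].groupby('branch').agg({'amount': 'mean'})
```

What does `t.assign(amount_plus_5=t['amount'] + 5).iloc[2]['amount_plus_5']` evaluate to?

sort by payments:
   payments  amount    branch grade
6         5     408   Airport     A
2         6      24     South     C
3        16     210     South     C
8        16     348   Airport     C
7        27     457   Airport     C
4        32     145      Main     C
1        94     344  Downtown     C
5       103     304     South     C
0       119      93   Airport     C
filter rows where grade == 'C':
   payments  amount    branch grade
2         6      24     South     C
3        16     210     South     C
8        16     348   Airport     C
7        27     457   Airport     C
4        32     145      Main     C
1        94     344  Downtown     C
5       103     304     South     C
0       119      93   Airport     C
group by branch, mean of amount:
              amount
branch              
Airport   299.333333
Downtown  344.000000
Main      145.000000
South     179.333333
add column amount_plus_5 = t['amount'] + 5:
              amount  amount_plus_5
branch                             
Airport   299.333333     304.333333
Downtown  344.000000     349.000000
Main      145.000000     150.000000
South     179.333333     184.333333
value at position 2, column 'amount_plus_5' → 150.0

150.0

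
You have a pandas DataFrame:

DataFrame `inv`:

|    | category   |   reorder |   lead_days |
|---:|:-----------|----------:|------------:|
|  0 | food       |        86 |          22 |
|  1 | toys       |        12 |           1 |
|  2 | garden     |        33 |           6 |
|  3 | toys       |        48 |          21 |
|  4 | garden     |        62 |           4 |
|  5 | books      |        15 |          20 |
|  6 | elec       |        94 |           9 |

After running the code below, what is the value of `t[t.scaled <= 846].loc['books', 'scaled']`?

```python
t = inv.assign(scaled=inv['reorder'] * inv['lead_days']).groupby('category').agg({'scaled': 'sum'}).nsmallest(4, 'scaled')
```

add column scaled = inv['reorder'] * inv['lead_days']:
  category  reorder  lead_days  scaled
0     food       86         22    1892
1     toys       12          1      12
2   garden       33          6     198
3     toys       48         21    1008
4   garden       62          4     248
5    books       15         20     300
6     elec       94          9     846
group by category, sum of scaled:
          scaled
category        
books        300
elec         846
food        1892
garden       446
toys        1020
take 4 rows with smallest scaled:
          scaled
category        
books        300
garden       446
elec         846
toys        1020
filter rows where scaled <= 846:
          scaled
category        
books        300
garden       446
elec         846

300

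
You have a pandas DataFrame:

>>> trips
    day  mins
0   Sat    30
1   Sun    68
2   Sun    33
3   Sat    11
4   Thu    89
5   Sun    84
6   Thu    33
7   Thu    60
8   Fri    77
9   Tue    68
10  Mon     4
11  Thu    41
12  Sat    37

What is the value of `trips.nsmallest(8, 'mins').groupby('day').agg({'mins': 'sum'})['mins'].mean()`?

62.25

take 8 rows with smallest mins:
    day  mins
10  Mon     4
3   Sat    11
0   Sat    30
2   Sun    33
6   Thu    33
12  Sat    37
11  Thu    41
7   Thu    60
group by day, sum of mins:
     mins
day      
Mon     4
Sat    78
Sun    33
Thu   134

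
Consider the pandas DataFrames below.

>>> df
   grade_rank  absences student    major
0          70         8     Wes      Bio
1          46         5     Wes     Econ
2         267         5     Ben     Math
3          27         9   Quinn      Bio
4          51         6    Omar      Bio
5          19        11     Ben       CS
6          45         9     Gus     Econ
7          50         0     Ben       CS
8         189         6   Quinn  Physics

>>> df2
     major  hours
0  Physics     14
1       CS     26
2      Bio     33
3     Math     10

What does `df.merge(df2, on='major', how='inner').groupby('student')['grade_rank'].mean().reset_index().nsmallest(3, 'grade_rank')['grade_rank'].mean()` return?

76.3333333333

merge on 'major' (how='inner') → 7 rows:
   grade_rank  absences student    major  hours
0          70         8     Wes      Bio     33
1         267         5     Ben     Math     10
2          27         9   Quinn      Bio     33
3          51         6    Omar      Bio     33
4          19        11     Ben       CS     26
5          50         0     Ben       CS     26
6         189         6   Quinn  Physics     14
group by student, mean of grade_rank:
student
Ben      112.0
Omar      51.0
Quinn    108.0
Wes       70.0
Name: grade_rank, dtype: float64
reset_index():
  student  grade_rank
0     Ben       112.0
1    Omar        51.0
2   Quinn       108.0
3     Wes        70.0
take 3 rows with smallest grade_rank:
  student  grade_rank
1    Omar        51.0
3     Wes        70.0
2   Quinn       108.0
Finally, mean of column 'grade_rank' = 76.3333333333.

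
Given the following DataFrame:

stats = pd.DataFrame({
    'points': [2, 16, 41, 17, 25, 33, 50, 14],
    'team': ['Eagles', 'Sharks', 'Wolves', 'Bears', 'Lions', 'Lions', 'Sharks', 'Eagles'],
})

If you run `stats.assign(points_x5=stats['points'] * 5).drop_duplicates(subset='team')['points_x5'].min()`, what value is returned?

10

add column points_x5 = stats['points'] * 5:
   points    team  points_x5
0       2  Eagles         10
1      16  Sharks         80
2      41  Wolves        205
3      17   Bears         85
4      25   Lions        125
5      33   Lions        165
6      50  Sharks        250
7      14  Eagles         70
drop duplicate team (keep=first):
   points    team  points_x5
0       2  Eagles         10
1      16  Sharks         80
2      41  Wolves        205
3      17   Bears         85
4      25   Lions        125
Taking the min of column 'points_x5' gives 10.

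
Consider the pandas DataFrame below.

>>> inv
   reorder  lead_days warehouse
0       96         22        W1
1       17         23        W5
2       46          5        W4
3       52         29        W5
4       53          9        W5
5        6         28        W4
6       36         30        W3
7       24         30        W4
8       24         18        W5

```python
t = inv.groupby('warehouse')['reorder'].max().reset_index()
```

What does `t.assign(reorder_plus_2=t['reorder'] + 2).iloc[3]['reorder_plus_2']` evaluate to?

group by warehouse, max of reorder:
warehouse
W1    96
W3    36
W4    46
W5    53
Name: reorder, dtype: int64
reset_index():
  warehouse  reorder
0        W1       96
1        W3       36
2        W4       46
3        W5       53
add column reorder_plus_2 = t['reorder'] + 2:
  warehouse  reorder  reorder_plus_2
0        W1       96              98
1        W3       36              38
2        W4       46              48
3        W5       53              55
Then the value at position 3, column 'reorder_plus_2': 55

55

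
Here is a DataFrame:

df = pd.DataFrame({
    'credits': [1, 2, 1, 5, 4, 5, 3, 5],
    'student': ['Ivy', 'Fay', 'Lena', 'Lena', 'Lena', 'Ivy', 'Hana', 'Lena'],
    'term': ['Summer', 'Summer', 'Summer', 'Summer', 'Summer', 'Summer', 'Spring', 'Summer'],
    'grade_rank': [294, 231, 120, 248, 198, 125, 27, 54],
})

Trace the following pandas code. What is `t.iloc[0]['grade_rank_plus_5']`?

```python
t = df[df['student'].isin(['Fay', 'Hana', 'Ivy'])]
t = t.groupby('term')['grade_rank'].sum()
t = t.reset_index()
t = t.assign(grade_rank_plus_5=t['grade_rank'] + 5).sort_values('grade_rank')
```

32

filter rows where student in ['Fay', 'Hana', 'Ivy']:
   credits student    term  grade_rank
0        1     Ivy  Summer         294
1        2     Fay  Summer         231
5        5     Ivy  Summer         125
6        3    Hana  Spring          27
group by term, sum of grade_rank:
term
Spring     27
Summer    650
Name: grade_rank, dtype: int64
reset_index():
     term  grade_rank
0  Spring          27
1  Summer         650
add column grade_rank_plus_5 = t['grade_rank'] + 5:
     term  grade_rank  grade_rank_plus_5
0  Spring          27                 32
1  Summer         650                655
sort by grade_rank:
     term  grade_rank  grade_rank_plus_5
0  Spring          27                 32
1  Summer         650                655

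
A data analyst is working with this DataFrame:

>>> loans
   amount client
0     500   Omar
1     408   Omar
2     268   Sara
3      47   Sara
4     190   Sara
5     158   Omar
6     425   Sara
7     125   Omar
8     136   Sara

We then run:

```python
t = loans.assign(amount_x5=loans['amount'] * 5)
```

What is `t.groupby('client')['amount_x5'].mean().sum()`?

add column amount_x5 = loans['amount'] * 5:
   amount client  amount_x5
0     500   Omar       2500
1     408   Omar       2040
2     268   Sara       1340
3      47   Sara        235
4     190   Sara        950
5     158   Omar        790
6     425   Sara       2125
7     125   Omar        625
8     136   Sara        680
group by client, mean of amount_x5:
client
Omar    1488.75
Sara    1066.00
Name: amount_x5, dtype: float64
So sum() = 2554.75.

2554.75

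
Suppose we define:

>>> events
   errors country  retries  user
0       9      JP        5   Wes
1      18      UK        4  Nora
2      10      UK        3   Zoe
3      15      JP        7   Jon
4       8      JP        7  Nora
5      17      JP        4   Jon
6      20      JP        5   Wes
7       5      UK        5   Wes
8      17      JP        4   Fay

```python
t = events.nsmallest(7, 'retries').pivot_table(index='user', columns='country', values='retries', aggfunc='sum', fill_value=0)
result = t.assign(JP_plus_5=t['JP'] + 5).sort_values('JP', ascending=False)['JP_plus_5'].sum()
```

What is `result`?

take 7 rows with smallest retries:
   errors country  retries  user
2      10      UK        3   Zoe
1      18      UK        4  Nora
5      17      JP        4   Jon
8      17      JP        4   Fay
0       9      JP        5   Wes
6      20      JP        5   Wes
7       5      UK        5   Wes
pivot: rows=user, cols=country, sum(retries):
country  JP  UK
user           
Fay       4   0
Jon       4   0
Nora      0   4
Wes      10   5
Zoe       0   3
add column JP_plus_5 = t['JP'] + 5:
country  JP  UK  JP_plus_5
user                      
Fay       4   0          9
Jon       4   0          9
Nora      0   4          5
Wes      10   5         15
Zoe       0   3          5
sort by JP descending:
country  JP  UK  JP_plus_5
user                      
Wes      10   5         15
Fay       4   0          9
Jon       4   0          9
Nora      0   4          5
Zoe       0   3          5
Reading off the sum of column 'JP_plus_5', we get 43.

43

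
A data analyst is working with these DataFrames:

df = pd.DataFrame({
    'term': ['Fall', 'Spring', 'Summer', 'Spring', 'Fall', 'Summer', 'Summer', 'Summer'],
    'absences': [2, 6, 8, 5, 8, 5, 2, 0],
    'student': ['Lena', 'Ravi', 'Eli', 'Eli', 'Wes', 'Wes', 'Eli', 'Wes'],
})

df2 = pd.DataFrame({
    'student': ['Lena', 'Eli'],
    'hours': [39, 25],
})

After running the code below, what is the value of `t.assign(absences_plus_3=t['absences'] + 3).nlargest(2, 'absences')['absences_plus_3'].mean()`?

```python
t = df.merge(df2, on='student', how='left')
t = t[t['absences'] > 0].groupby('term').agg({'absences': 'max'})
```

merge on 'student' (how='left') → 8 rows:
     term  absences student  hours
0    Fall         2    Lena   39.0
1  Spring         6    Ravi    NaN
2  Summer         8     Eli   25.0
3  Spring         5     Eli   25.0
4    Fall         8     Wes    NaN
5  Summer         5     Wes    NaN
6  Summer         2     Eli   25.0
7  Summer         0     Wes    NaN
filter rows where absences > 0:
     term  absences student  hours
0    Fall         2    Lena   39.0
1  Spring         6    Ravi    NaN
2  Summer         8     Eli   25.0
3  Spring         5     Eli   25.0
4    Fall         8     Wes    NaN
5  Summer         5     Wes    NaN
6  Summer         2     Eli   25.0
group by term, max of absences:
        absences
term            
Fall           8
Spring         6
Summer         8
add column absences_plus_3 = t['absences'] + 3:
        absences  absences_plus_3
term                             
Fall           8               11
Spring         6                9
Summer         8               11
take 2 rows with largest absences:
        absences  absences_plus_3
term                             
Fall           8               11
Summer         8               11
So mean() = 11.0.

11.0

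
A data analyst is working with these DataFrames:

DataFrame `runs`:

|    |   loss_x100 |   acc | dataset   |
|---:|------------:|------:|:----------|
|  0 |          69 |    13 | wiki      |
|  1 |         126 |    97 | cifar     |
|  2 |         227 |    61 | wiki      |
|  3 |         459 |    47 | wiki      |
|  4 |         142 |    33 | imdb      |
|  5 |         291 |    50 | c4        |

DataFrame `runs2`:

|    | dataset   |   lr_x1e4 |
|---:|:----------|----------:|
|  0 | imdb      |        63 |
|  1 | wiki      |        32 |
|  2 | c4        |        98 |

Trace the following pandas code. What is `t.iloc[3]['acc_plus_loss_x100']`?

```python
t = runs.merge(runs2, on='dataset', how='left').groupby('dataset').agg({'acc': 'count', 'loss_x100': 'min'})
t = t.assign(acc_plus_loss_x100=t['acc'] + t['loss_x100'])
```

merge on 'dataset' (how='left') → 6 rows:
   loss_x100  acc dataset  lr_x1e4
0         69   13    wiki     32.0
1        126   97   cifar      NaN
2        227   61    wiki     32.0
3        459   47    wiki     32.0
4        142   33    imdb     63.0
5        291   50      c4     98.0
group by dataset: count(acc), min(loss_x100):
         acc  loss_x100
dataset                
c4         1        291
cifar      1        126
imdb       1        142
wiki       3         69
add column acc_plus_loss_x100 = t['acc'] + t['loss_x100']:
         acc  loss_x100  acc_plus_loss_x100
dataset                                    
c4         1        291                 292
cifar      1        126                 127
imdb       1        142                 143
wiki       3         69                  72
Then the value at position 3, column 'acc_plus_loss_x100': 72

72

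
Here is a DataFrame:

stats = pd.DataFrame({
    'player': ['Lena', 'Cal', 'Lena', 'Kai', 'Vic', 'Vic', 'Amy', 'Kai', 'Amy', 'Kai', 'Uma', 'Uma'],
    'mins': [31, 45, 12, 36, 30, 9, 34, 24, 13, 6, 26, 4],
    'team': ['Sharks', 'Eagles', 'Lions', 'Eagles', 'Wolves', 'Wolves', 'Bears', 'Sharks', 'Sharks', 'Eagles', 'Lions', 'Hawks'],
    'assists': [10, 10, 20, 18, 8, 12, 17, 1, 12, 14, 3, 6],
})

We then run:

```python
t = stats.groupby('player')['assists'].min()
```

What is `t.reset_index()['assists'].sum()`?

group by player, min of assists:
player
Amy     12
Cal     10
Kai      1
Lena    10
Uma      3
Vic      8
Name: assists, dtype: int64
reset_index():
  player  assists
0    Amy       12
1    Cal       10
2    Kai        1
3   Lena       10
4    Uma        3
5    Vic        8
Reading off the sum of column 'assists', we get 44.

44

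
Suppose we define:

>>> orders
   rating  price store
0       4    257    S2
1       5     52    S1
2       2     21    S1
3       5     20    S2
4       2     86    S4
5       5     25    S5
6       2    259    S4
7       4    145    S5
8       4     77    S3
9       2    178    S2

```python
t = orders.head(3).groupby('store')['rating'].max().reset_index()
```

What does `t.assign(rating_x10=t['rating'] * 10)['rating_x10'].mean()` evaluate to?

45.0

take first 3 rows:
   rating  price store
0       4    257    S2
1       5     52    S1
2       2     21    S1
group by store, max of rating:
store
S1    5
S2    4
Name: rating, dtype: int64
reset_index():
  store  rating
0    S1       5
1    S2       4
add column rating_x10 = t['rating'] * 10:
  store  rating  rating_x10
0    S1       5          50
1    S2       4          40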